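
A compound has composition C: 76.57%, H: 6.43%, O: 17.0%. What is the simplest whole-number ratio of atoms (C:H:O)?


Assume 100 g of compound, divide each mass% by atomic mass to get moles, then normalize by the smallest to get a raw atom ratio.
Moles per 100 g: C: 76.57/12.011 = 6.375, H: 6.43/1.008 = 6.379, O: 17.0/15.999 = 1.0626
Raw ratio (divide by min = 1.0626): C: 6.0, H: 6.003, O: 1.0
Multiply by 1 to clear fractions: C: 6.0 ~= 6, H: 6.003 ~= 6, O: 1.0 ~= 1
Reduce by GCD to get the simplest whole-number ratio:

6:6:1


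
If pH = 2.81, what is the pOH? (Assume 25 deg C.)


At 25 deg C, pH + pOH = 14.
pOH = 14 - pH = 14 - 2.81
pOH = 11.19:

11.19


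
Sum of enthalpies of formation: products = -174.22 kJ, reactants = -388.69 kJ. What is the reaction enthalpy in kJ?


dH_rxn = sum(dH_f products) - sum(dH_f reactants)
dH_rxn = -174.22 - (-388.69)
dH_rxn = 214.47 kJ:

214.47 kJ


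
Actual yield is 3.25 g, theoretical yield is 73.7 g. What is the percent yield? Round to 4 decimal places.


% yield = 100 * actual / theoretical
% yield = 100 * 3.25 / 73.7
% yield = 4.40976934 %, rounded to 4 dp:

4.4098 %


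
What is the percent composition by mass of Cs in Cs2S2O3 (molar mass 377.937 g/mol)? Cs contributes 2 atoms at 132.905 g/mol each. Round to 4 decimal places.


pct = 100 * (n_elem * M_elem) / M_total
mass_contribution = 2 * 132.905 = 265.81 g/mol
pct = 100 * 265.81 / 377.937
pct = 70.33182779 %, rounded to 4 dp:

70.3318 %


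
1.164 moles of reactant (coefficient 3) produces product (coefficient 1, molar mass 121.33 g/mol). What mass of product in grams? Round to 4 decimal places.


Use the coefficient ratio to convert reactant moles to product moles, then multiply by the product's molar mass.
moles_P = moles_R * (coeff_P / coeff_R) = 1.164 * (1/3) = 0.388
mass_P = moles_P * M_P = 0.388 * 121.33
mass_P = 47.07604 g, rounded to 4 dp:

47.0760 g


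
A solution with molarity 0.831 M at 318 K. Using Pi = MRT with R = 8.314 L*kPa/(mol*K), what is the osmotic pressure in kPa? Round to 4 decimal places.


Osmotic pressure (van't Hoff): Pi = M*R*T.
RT = 8.314 * 318 = 2643.852
Pi = 0.831 * 2643.852
Pi = 2197.041012 kPa, rounded to 4 dp:

2197.0410 kPa


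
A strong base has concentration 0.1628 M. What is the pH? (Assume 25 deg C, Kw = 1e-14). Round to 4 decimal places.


A strong base dissociates completely, so [OH-] equals the given concentration.
pOH = -log10([OH-]) = -log10(0.1628) = 0.788346
pH = 14 - pOH = 14 - 0.788346
pH = 13.211654, rounded to 4 dp:

13.2117


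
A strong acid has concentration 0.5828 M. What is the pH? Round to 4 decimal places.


A strong acid dissociates completely, so [H+] equals the given concentration.
pH = -log10([H+]) = -log10(0.5828)
pH = 0.23448046, rounded to 4 dp:

0.2345


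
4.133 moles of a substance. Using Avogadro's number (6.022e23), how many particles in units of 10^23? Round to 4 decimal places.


N = n * NA, then divide by 1e23 for the requested units.
N / 1e23 = n * 6.022
N / 1e23 = 4.133 * 6.022
N / 1e23 = 24.888926, rounded to 4 dp:

24.8889


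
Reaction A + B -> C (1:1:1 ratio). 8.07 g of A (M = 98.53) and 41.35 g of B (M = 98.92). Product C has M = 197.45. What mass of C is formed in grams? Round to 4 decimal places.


Find moles of each reactant; the smaller value is the limiting reagent in a 1:1:1 reaction, so moles_C equals moles of the limiter.
n_A = mass_A / M_A = 8.07 / 98.53 = 0.081904 mol
n_B = mass_B / M_B = 41.35 / 98.92 = 0.418015 mol
Limiting reagent: A (smaller), n_limiting = 0.081904 mol
mass_C = n_limiting * M_C = 0.081904 * 197.45
mass_C = 16.1719448 g, rounded to 4 dp:

16.1719 g


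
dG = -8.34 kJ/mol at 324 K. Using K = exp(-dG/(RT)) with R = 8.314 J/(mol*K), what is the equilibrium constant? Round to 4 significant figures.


dG is in kJ/mol; multiply by 1000 to match R in J/(mol*K).
RT = 8.314 * 324 = 2693.736 J/mol
exponent = -dG*1000 / (RT) = -(-8.34*1000) / 2693.736 = 3.09607178
K = exp(3.09607178)
K = 22.110924, rounded to 4 significant figures:

22.11


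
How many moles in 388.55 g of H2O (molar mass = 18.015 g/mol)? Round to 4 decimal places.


n = mass / M
n = 388.55 / 18.015
n = 21.56813766 mol, rounded to 4 dp:

21.5681 mol


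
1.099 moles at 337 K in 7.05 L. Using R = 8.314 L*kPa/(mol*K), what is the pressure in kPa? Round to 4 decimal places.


PV = nRT, solve for P = nRT / V.
nRT = 1.099 * 8.314 * 337 = 3079.198
P = 3079.198 / 7.05
P = 436.76567376 kPa, rounded to 4 dp:

436.7657 kPa


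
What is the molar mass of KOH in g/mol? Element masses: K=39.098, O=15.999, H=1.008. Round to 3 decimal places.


M = sum(count * atomic_mass) over atoms.
M = 1*39.098 + 1*15.999 + 1*1.008
M = 39.098 + 15.999 + 1.008
M = 56.105 g/mol, rounded to 3 dp:

56.105 g/mol


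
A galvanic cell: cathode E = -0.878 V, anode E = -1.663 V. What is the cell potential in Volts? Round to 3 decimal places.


Standard cell potential: E_cell = E_cathode - E_anode.
E_cell = -0.878 - (-1.663)
E_cell = 0.785 V, rounded to 3 dp:

0.785 V


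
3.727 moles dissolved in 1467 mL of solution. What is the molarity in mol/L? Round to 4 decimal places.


Convert volume to liters: V_L = V_mL / 1000.
V_L = 1467 / 1000 = 1.467 L
M = n / V_L = 3.727 / 1.467
M = 2.54055896 mol/L, rounded to 4 dp:

2.5406 mol/L


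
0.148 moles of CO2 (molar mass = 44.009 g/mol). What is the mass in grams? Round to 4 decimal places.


mass = n * M
mass = 0.148 * 44.009
mass = 6.513332 g, rounded to 4 dp:

6.5133 g


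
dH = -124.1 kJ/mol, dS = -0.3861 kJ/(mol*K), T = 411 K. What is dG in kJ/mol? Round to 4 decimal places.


Gibbs: dG = dH - T*dS (consistent units, dS already in kJ/(mol*K)).
T*dS = 411 * -0.3861 = -158.6871
dG = -124.1 - (-158.6871)
dG = 34.5871 kJ/mol, rounded to 4 dp:

34.5871 kJ/mol


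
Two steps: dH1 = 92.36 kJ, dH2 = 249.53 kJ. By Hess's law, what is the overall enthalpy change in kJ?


Hess's law: enthalpy is a state function, so add the step enthalpies.
dH_total = dH1 + dH2 = 92.36 + (249.53)
dH_total = 341.89 kJ:

341.89 kJ


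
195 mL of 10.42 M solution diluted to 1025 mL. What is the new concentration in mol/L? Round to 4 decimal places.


Dilution: M1*V1 = M2*V2, solve for M2.
M2 = M1*V1 / V2
M2 = 10.42 * 195 / 1025
M2 = 2031.9 / 1025
M2 = 1.98234146 mol/L, rounded to 4 dp:

1.9823 mol/L


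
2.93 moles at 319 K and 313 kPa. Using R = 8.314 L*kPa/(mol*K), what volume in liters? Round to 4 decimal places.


PV = nRT, solve for V = nRT / P.
nRT = 2.93 * 8.314 * 319 = 7770.8464
V = 7770.8464 / 313
V = 24.8269853 L, rounded to 4 dp:

24.8270 L


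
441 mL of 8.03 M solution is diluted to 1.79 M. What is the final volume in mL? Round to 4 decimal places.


Dilution: M1*V1 = M2*V2, solve for V2.
V2 = M1*V1 / M2
V2 = 8.03 * 441 / 1.79
V2 = 3541.23 / 1.79
V2 = 1978.34078212 mL, rounded to 4 dp:

1978.3408 mL


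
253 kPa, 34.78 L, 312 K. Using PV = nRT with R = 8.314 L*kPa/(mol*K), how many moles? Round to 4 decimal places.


PV = nRT, solve for n = PV / (RT).
PV = 253 * 34.78 = 8799.34
RT = 8.314 * 312 = 2593.968
n = 8799.34 / 2593.968
n = 3.39223152 mol, rounded to 4 dp:

3.3922 mol


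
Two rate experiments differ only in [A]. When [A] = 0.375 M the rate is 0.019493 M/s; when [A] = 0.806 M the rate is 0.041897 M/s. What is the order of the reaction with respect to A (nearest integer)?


Rate is proportional to [A]^n, so rate2/rate1 = ([A]2/[A]1)^n. Take logs to solve for n.
rate2/rate1 = 0.041897 / 0.019493 = 2.1493
[A]2/[A]1 = 0.806 / 0.375 = 2.1493
n = ln(2.1493) / ln(2.1493) = 1.0
Nearest integer order:

1


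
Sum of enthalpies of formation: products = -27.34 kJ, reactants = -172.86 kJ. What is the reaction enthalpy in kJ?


dH_rxn = sum(dH_f products) - sum(dH_f reactants)
dH_rxn = -27.34 - (-172.86)
dH_rxn = 145.52 kJ:

145.52 kJ


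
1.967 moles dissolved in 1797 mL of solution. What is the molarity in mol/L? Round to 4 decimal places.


Convert volume to liters: V_L = V_mL / 1000.
V_L = 1797 / 1000 = 1.797 L
M = n / V_L = 1.967 / 1.797
M = 1.09460211 mol/L, rounded to 4 dp:

1.0946 mol/L


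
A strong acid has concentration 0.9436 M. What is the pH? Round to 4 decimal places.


A strong acid dissociates completely, so [H+] equals the given concentration.
pH = -log10([H+]) = -log10(0.9436)
pH = 0.02521207, rounded to 4 dp:

0.0252


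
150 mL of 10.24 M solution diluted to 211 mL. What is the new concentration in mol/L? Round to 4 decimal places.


Dilution: M1*V1 = M2*V2, solve for M2.
M2 = M1*V1 / V2
M2 = 10.24 * 150 / 211
M2 = 1536.0 / 211
M2 = 7.27962085 mol/L, rounded to 4 dp:

7.2796 mol/L


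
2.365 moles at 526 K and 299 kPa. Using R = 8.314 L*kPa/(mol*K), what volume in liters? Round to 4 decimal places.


PV = nRT, solve for V = nRT / P.
nRT = 2.365 * 8.314 * 526 = 10342.5329
V = 10342.5329 / 299
V = 34.59041104 L, rounded to 4 dp:

34.5904 L


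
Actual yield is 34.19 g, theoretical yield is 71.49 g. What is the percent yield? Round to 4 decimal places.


% yield = 100 * actual / theoretical
% yield = 100 * 34.19 / 71.49
% yield = 47.82487061 %, rounded to 4 dp:

47.8249 %


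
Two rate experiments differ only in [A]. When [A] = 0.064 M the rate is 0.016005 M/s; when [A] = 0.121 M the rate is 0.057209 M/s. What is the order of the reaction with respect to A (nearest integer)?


Rate is proportional to [A]^n, so rate2/rate1 = ([A]2/[A]1)^n. Take logs to solve for n.
rate2/rate1 = 0.057209 / 0.016005 = 3.5744
[A]2/[A]1 = 0.121 / 0.064 = 1.8906
n = ln(3.5744) / ln(1.8906) = 2.0
Nearest integer order:

2


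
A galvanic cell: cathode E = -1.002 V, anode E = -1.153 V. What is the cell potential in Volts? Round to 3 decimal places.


Standard cell potential: E_cell = E_cathode - E_anode.
E_cell = -1.002 - (-1.153)
E_cell = 0.151 V, rounded to 3 dp:

0.151 V


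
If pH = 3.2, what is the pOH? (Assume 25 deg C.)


At 25 deg C, pH + pOH = 14.
pOH = 14 - pH = 14 - 3.2
pOH = 10.8:

10.80


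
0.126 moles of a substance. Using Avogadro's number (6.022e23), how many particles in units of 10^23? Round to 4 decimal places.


N = n * NA, then divide by 1e23 for the requested units.
N / 1e23 = n * 6.022
N / 1e23 = 0.126 * 6.022
N / 1e23 = 0.758772, rounded to 4 dp:

0.7588


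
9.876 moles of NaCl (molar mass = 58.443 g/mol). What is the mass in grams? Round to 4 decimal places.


mass = n * M
mass = 9.876 * 58.443
mass = 577.183068 g, rounded to 4 dp:

577.1831 g


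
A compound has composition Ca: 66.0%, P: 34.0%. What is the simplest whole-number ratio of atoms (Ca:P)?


Assume 100 g of compound, divide each mass% by atomic mass to get moles, then normalize by the smallest to get a raw atom ratio.
Moles per 100 g: Ca: 66.0/40.078 = 1.6468, P: 34.0/30.974 = 1.0977
Raw ratio (divide by min = 1.0977): Ca: 1.5, P: 1.0
Multiply by 2 to clear fractions: Ca: 3.0 ~= 3, P: 2.0 ~= 2
Reduce by GCD to get the simplest whole-number ratio:

3:2


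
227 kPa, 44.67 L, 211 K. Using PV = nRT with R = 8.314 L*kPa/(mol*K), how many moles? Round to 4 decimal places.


PV = nRT, solve for n = PV / (RT).
PV = 227 * 44.67 = 10140.09
RT = 8.314 * 211 = 1754.254
n = 10140.09 / 1754.254
n = 5.78028609 mol, rounded to 4 dp:

5.7803 mol


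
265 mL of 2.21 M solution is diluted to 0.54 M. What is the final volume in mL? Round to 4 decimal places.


Dilution: M1*V1 = M2*V2, solve for V2.
V2 = M1*V1 / M2
V2 = 2.21 * 265 / 0.54
V2 = 585.65 / 0.54
V2 = 1084.53703704 mL, rounded to 4 dp:

1084.5370 mL


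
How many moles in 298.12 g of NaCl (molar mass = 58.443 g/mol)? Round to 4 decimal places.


n = mass / M
n = 298.12 / 58.443
n = 5.10103862 mol, rounded to 4 dp:

5.1010 mol


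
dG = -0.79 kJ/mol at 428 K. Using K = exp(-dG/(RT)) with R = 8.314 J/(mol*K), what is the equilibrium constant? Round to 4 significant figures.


dG is in kJ/mol; multiply by 1000 to match R in J/(mol*K).
RT = 8.314 * 428 = 3558.392 J/mol
exponent = -dG*1000 / (RT) = -(-0.79*1000) / 3558.392 = 0.22201039
K = exp(0.22201039)
K = 1.2485844, rounded to 4 significant figures:

1.249


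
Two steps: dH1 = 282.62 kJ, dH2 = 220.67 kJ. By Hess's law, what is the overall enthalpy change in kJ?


Hess's law: enthalpy is a state function, so add the step enthalpies.
dH_total = dH1 + dH2 = 282.62 + (220.67)
dH_total = 503.29 kJ:

503.29 kJ


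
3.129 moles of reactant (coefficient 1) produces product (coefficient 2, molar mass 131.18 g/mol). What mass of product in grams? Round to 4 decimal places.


Use the coefficient ratio to convert reactant moles to product moles, then multiply by the product's molar mass.
moles_P = moles_R * (coeff_P / coeff_R) = 3.129 * (2/1) = 6.258
mass_P = moles_P * M_P = 6.258 * 131.18
mass_P = 820.92444 g, rounded to 4 dp:

820.9244 g


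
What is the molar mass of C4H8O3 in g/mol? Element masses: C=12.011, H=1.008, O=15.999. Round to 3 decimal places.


M = sum(count * atomic_mass) over atoms.
M = 4*12.011 + 8*1.008 + 3*15.999
M = 48.044 + 8.064 + 47.997
M = 104.105 g/mol, rounded to 3 dp:

104.105 g/mol


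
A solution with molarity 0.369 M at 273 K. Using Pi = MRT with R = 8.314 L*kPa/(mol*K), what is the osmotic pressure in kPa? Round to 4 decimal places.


Osmotic pressure (van't Hoff): Pi = M*R*T.
RT = 8.314 * 273 = 2269.722
Pi = 0.369 * 2269.722
Pi = 837.527418 kPa, rounded to 4 dp:

837.5274 kPa


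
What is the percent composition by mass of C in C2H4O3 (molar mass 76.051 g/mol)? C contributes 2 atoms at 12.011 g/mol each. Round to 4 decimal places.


pct = 100 * (n_elem * M_elem) / M_total
mass_contribution = 2 * 12.011 = 24.022 g/mol
pct = 100 * 24.022 / 76.051
pct = 31.5866984 %, rounded to 4 dp:

31.5867 %


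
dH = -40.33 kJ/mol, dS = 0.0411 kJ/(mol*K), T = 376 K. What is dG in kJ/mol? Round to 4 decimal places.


Gibbs: dG = dH - T*dS (consistent units, dS already in kJ/(mol*K)).
T*dS = 376 * 0.0411 = 15.4536
dG = -40.33 - (15.4536)
dG = -55.7836 kJ/mol, rounded to 4 dp:

-55.7836 kJ/mol


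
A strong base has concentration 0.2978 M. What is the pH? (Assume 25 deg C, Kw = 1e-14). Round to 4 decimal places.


A strong base dissociates completely, so [OH-] equals the given concentration.
pOH = -log10([OH-]) = -log10(0.2978) = 0.526075
pH = 14 - pOH = 14 - 0.526075
pH = 13.473925, rounded to 4 dp:

13.4739


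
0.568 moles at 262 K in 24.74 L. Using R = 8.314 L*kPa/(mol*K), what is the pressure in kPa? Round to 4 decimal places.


PV = nRT, solve for P = nRT / V.
nRT = 0.568 * 8.314 * 262 = 1237.2562
P = 1237.2562 / 24.74
P = 50.0103557 kPa, rounded to 4 dp:

50.0104 kPa


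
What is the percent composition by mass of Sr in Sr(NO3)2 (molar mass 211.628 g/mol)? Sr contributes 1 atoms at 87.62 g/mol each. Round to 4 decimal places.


pct = 100 * (n_elem * M_elem) / M_total
mass_contribution = 1 * 87.62 = 87.62 g/mol
pct = 100 * 87.62 / 211.628
pct = 41.40283894 %, rounded to 4 dp:

41.4028 %


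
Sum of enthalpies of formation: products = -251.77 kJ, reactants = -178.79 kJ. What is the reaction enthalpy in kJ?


dH_rxn = sum(dH_f products) - sum(dH_f reactants)
dH_rxn = -251.77 - (-178.79)
dH_rxn = -72.98 kJ:

-72.98 kJ


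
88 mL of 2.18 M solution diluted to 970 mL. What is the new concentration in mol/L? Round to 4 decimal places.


Dilution: M1*V1 = M2*V2, solve for M2.
M2 = M1*V1 / V2
M2 = 2.18 * 88 / 970
M2 = 191.84 / 970
M2 = 0.1977732 mol/L, rounded to 4 dp:

0.1978 mol/L


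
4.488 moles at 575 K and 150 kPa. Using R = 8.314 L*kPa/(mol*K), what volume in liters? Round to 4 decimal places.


PV = nRT, solve for V = nRT / P.
nRT = 4.488 * 8.314 * 575 = 21455.1084
V = 21455.1084 / 150
V = 143.034056 L, rounded to 4 dp:

143.0341 L


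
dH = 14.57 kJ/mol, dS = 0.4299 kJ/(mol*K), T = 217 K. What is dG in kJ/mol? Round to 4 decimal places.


Gibbs: dG = dH - T*dS (consistent units, dS already in kJ/(mol*K)).
T*dS = 217 * 0.4299 = 93.2883
dG = 14.57 - (93.2883)
dG = -78.7183 kJ/mol, rounded to 4 dp:

-78.7183 kJ/mol


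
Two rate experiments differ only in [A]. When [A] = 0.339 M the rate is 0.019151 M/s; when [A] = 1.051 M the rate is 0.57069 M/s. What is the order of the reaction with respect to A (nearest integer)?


Rate is proportional to [A]^n, so rate2/rate1 = ([A]2/[A]1)^n. Take logs to solve for n.
rate2/rate1 = 0.57069 / 0.019151 = 29.7995
[A]2/[A]1 = 1.051 / 0.339 = 3.1003
n = ln(29.7995) / ln(3.1003) = 3.0
Nearest integer order:

3


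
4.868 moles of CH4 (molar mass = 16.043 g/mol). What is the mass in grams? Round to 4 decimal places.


mass = n * M
mass = 4.868 * 16.043
mass = 78.097324 g, rounded to 4 dp:

78.0973 g


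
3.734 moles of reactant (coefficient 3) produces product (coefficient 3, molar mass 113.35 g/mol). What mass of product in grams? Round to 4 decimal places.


Use the coefficient ratio to convert reactant moles to product moles, then multiply by the product's molar mass.
moles_P = moles_R * (coeff_P / coeff_R) = 3.734 * (3/3) = 3.734
mass_P = moles_P * M_P = 3.734 * 113.35
mass_P = 423.2489 g, rounded to 4 dp:

423.2489 g


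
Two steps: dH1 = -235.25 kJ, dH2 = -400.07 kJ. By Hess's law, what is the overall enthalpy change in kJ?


Hess's law: enthalpy is a state function, so add the step enthalpies.
dH_total = dH1 + dH2 = -235.25 + (-400.07)
dH_total = -635.32 kJ:

-635.32 kJ


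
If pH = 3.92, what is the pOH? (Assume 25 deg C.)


At 25 deg C, pH + pOH = 14.
pOH = 14 - pH = 14 - 3.92
pOH = 10.08:

10.08


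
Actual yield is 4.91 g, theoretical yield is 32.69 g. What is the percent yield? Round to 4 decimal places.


% yield = 100 * actual / theoretical
% yield = 100 * 4.91 / 32.69
% yield = 15.01988376 %, rounded to 4 dp:

15.0199 %


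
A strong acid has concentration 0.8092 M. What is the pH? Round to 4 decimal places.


A strong acid dissociates completely, so [H+] equals the given concentration.
pH = -log10([H+]) = -log10(0.8092)
pH = 0.09194413, rounded to 4 dp:

0.0919


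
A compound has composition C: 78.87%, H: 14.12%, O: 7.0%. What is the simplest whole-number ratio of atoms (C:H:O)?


Assume 100 g of compound, divide each mass% by atomic mass to get moles, then normalize by the smallest to get a raw atom ratio.
Moles per 100 g: C: 78.87/12.011 = 6.5665, H: 14.12/1.008 = 14.0079, O: 7.0/15.999 = 0.4375
Raw ratio (divide by min = 0.4375): C: 15.008, H: 32.016, O: 1.0
Multiply by 1 to clear fractions: C: 15.008 ~= 15, H: 32.016 ~= 32, O: 1.0 ~= 1
Reduce by GCD to get the simplest whole-number ratio:

15:32:1


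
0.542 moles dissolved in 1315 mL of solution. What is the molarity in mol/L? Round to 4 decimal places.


Convert volume to liters: V_L = V_mL / 1000.
V_L = 1315 / 1000 = 1.315 L
M = n / V_L = 0.542 / 1.315
M = 0.4121673 mol/L, rounded to 4 dp:

0.4122 mol/L


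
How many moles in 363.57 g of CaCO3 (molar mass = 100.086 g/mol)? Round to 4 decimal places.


n = mass / M
n = 363.57 / 100.086
n = 3.63257598 mol, rounded to 4 dp:

3.6326 mol


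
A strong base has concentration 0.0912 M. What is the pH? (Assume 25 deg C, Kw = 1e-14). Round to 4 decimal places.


A strong base dissociates completely, so [OH-] equals the given concentration.
pOH = -log10([OH-]) = -log10(0.0912) = 1.040005
pH = 14 - pOH = 14 - 1.040005
pH = 12.959995, rounded to 4 dp:

12.9600


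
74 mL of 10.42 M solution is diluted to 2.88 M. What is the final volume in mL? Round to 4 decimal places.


Dilution: M1*V1 = M2*V2, solve for V2.
V2 = M1*V1 / M2
V2 = 10.42 * 74 / 2.88
V2 = 771.08 / 2.88
V2 = 267.73611111 mL, rounded to 4 dp:

267.7361 mL


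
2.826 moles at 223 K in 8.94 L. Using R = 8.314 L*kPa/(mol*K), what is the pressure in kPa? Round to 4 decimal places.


PV = nRT, solve for P = nRT / V.
nRT = 2.826 * 8.314 * 223 = 5239.4662
P = 5239.4662 / 8.94
P = 586.07004474 kPa, rounded to 4 dp:

586.0700 kPa


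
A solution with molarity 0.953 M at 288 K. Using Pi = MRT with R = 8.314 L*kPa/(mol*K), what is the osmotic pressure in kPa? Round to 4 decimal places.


Osmotic pressure (van't Hoff): Pi = M*R*T.
RT = 8.314 * 288 = 2394.432
Pi = 0.953 * 2394.432
Pi = 2281.893696 kPa, rounded to 4 dp:

2281.8937 kPa


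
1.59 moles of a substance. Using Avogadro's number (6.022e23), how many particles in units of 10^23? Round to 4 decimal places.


N = n * NA, then divide by 1e23 for the requested units.
N / 1e23 = n * 6.022
N / 1e23 = 1.59 * 6.022
N / 1e23 = 9.57498, rounded to 4 dp:

9.5750


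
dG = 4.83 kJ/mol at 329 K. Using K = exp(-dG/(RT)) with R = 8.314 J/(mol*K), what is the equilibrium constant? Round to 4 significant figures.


dG is in kJ/mol; multiply by 1000 to match R in J/(mol*K).
RT = 8.314 * 329 = 2735.306 J/mol
exponent = -dG*1000 / (RT) = -(4.83*1000) / 2735.306 = -1.76579878
K = exp(-1.76579878)
K = 0.1710501, rounded to 4 significant figures:

0.1711


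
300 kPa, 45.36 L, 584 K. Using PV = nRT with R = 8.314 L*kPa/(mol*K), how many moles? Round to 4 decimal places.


PV = nRT, solve for n = PV / (RT).
PV = 300 * 45.36 = 13608.0
RT = 8.314 * 584 = 4855.376
n = 13608.0 / 4855.376
n = 2.80266657 mol, rounded to 4 dp:

2.8027 mol


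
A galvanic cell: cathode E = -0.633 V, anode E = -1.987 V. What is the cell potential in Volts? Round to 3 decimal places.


Standard cell potential: E_cell = E_cathode - E_anode.
E_cell = -0.633 - (-1.987)
E_cell = 1.354 V, rounded to 3 dp:

1.354 V


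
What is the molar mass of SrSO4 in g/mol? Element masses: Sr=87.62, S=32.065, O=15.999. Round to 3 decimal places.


M = sum(count * atomic_mass) over atoms.
M = 1*87.62 + 1*32.065 + 4*15.999
M = 87.62 + 32.065 + 63.996
M = 183.681 g/mol, rounded to 3 dp:

183.681 g/mol


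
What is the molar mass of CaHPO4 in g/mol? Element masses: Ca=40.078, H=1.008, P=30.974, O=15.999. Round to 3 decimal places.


M = sum(count * atomic_mass) over atoms.
M = 1*40.078 + 1*1.008 + 1*30.974 + 4*15.999
M = 40.078 + 1.008 + 30.974 + 63.996
M = 136.056 g/mol, rounded to 3 dp:

136.056 g/mol


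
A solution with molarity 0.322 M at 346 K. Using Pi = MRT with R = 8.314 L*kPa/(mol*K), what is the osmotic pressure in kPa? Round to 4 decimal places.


Osmotic pressure (van't Hoff): Pi = M*R*T.
RT = 8.314 * 346 = 2876.644
Pi = 0.322 * 2876.644
Pi = 926.279368 kPa, rounded to 4 dp:

926.2794 kPa


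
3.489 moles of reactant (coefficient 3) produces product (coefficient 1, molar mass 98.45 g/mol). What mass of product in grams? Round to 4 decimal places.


Use the coefficient ratio to convert reactant moles to product moles, then multiply by the product's molar mass.
moles_P = moles_R * (coeff_P / coeff_R) = 3.489 * (1/3) = 1.163
mass_P = moles_P * M_P = 1.163 * 98.45
mass_P = 114.49735 g, rounded to 4 dp:

114.4974 g


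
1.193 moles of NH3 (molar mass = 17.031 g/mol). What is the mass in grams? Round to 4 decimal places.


mass = n * M
mass = 1.193 * 17.031
mass = 20.317983 g, rounded to 4 dp:

20.3180 g


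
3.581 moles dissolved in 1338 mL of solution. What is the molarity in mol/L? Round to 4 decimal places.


Convert volume to liters: V_L = V_mL / 1000.
V_L = 1338 / 1000 = 1.338 L
M = n / V_L = 3.581 / 1.338
M = 2.67638266 mol/L, rounded to 4 dp:

2.6764 mol/L


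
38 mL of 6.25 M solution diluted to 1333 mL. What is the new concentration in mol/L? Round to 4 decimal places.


Dilution: M1*V1 = M2*V2, solve for M2.
M2 = M1*V1 / V2
M2 = 6.25 * 38 / 1333
M2 = 237.5 / 1333
M2 = 0.17816954 mol/L, rounded to 4 dp:

0.1782 mol/L


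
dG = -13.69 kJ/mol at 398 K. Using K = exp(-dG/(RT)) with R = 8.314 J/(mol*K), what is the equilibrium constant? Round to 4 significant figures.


dG is in kJ/mol; multiply by 1000 to match R in J/(mol*K).
RT = 8.314 * 398 = 3308.972 J/mol
exponent = -dG*1000 / (RT) = -(-13.69*1000) / 3308.972 = 4.13723658
K = exp(4.13723658)
K = 62.62951, rounded to 4 significant figures:

62.63


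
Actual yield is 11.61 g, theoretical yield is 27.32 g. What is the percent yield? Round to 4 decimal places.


% yield = 100 * actual / theoretical
% yield = 100 * 11.61 / 27.32
% yield = 42.49633968 %, rounded to 4 dp:

42.4963 %


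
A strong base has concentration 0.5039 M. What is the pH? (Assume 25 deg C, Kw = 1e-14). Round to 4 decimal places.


A strong base dissociates completely, so [OH-] equals the given concentration.
pOH = -log10([OH-]) = -log10(0.5039) = 0.297656
pH = 14 - pOH = 14 - 0.297656
pH = 13.702344, rounded to 4 dp:

13.7023


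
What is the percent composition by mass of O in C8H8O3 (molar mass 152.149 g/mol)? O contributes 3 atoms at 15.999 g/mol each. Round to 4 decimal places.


pct = 100 * (n_elem * M_elem) / M_total
mass_contribution = 3 * 15.999 = 47.997 g/mol
pct = 100 * 47.997 / 152.149
pct = 31.54605025 %, rounded to 4 dp:

31.5461 %


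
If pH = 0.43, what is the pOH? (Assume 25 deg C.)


At 25 deg C, pH + pOH = 14.
pOH = 14 - pH = 14 - 0.43
pOH = 13.57:

13.57


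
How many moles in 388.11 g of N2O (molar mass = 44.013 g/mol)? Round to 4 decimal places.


n = mass / M
n = 388.11 / 44.013
n = 8.81807648 mol, rounded to 4 dp:

8.8181 mol


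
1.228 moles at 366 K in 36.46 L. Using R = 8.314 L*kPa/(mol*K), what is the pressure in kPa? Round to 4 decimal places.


PV = nRT, solve for P = nRT / V.
nRT = 1.228 * 8.314 * 366 = 3736.7107
P = 3736.7107 / 36.46
P = 102.48795118 kPa, rounded to 4 dp:

102.4880 kPa


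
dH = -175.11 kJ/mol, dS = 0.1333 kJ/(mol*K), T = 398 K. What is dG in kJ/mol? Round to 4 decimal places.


Gibbs: dG = dH - T*dS (consistent units, dS already in kJ/(mol*K)).
T*dS = 398 * 0.1333 = 53.0534
dG = -175.11 - (53.0534)
dG = -228.1634 kJ/mol, rounded to 4 dp:

-228.1634 kJ/mol


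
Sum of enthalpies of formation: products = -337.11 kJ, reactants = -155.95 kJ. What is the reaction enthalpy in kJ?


dH_rxn = sum(dH_f products) - sum(dH_f reactants)
dH_rxn = -337.11 - (-155.95)
dH_rxn = -181.16 kJ:

-181.16 kJ


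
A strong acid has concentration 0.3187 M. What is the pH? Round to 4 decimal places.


A strong acid dissociates completely, so [H+] equals the given concentration.
pH = -log10([H+]) = -log10(0.3187)
pH = 0.49661794, rounded to 4 dp:

0.4966


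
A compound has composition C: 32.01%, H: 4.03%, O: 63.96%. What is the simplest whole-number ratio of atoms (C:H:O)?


Assume 100 g of compound, divide each mass% by atomic mass to get moles, then normalize by the smallest to get a raw atom ratio.
Moles per 100 g: C: 32.01/12.011 = 2.6651, H: 4.03/1.008 = 3.998, O: 63.96/15.999 = 3.9977
Raw ratio (divide by min = 2.6651): C: 1.0, H: 1.5, O: 1.5
Multiply by 2 to clear fractions: C: 2.0 ~= 2, H: 3.0 ~= 3, O: 3.0 ~= 3
Reduce by GCD to get the simplest whole-number ratio:

2:3:3


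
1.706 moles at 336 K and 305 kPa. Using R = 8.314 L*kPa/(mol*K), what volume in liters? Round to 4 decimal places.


PV = nRT, solve for V = nRT / P.
nRT = 1.706 * 8.314 * 336 = 4765.7178
V = 4765.7178 / 305
V = 15.62530426 L, rounded to 4 dp:

15.6253 L


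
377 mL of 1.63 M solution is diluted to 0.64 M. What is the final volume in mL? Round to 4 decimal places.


Dilution: M1*V1 = M2*V2, solve for V2.
V2 = M1*V1 / M2
V2 = 1.63 * 377 / 0.64
V2 = 614.51 / 0.64
V2 = 960.171875 mL, rounded to 4 dp:

960.1719 mL


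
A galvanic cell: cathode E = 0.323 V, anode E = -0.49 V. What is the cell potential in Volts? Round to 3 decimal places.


Standard cell potential: E_cell = E_cathode - E_anode.
E_cell = 0.323 - (-0.49)
E_cell = 0.813 V, rounded to 3 dp:

0.813 V


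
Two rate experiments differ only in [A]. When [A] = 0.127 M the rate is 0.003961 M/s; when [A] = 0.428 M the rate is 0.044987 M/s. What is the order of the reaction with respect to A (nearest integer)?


Rate is proportional to [A]^n, so rate2/rate1 = ([A]2/[A]1)^n. Take logs to solve for n.
rate2/rate1 = 0.044987 / 0.003961 = 11.3575
[A]2/[A]1 = 0.428 / 0.127 = 3.3701
n = ln(11.3575) / ln(3.3701) = 2.0
Nearest integer order:

2


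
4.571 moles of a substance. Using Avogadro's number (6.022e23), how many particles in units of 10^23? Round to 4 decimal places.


N = n * NA, then divide by 1e23 for the requested units.
N / 1e23 = n * 6.022
N / 1e23 = 4.571 * 6.022
N / 1e23 = 27.526562, rounded to 4 dp:

27.5266


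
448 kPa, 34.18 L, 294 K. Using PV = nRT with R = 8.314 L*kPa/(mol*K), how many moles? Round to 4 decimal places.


PV = nRT, solve for n = PV / (RT).
PV = 448 * 34.18 = 15312.64
RT = 8.314 * 294 = 2444.316
n = 15312.64 / 2444.316
n = 6.26459099 mol, rounded to 4 dp:

6.2646 mol


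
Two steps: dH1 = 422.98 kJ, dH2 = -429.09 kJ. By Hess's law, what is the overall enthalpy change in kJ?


Hess's law: enthalpy is a state function, so add the step enthalpies.
dH_total = dH1 + dH2 = 422.98 + (-429.09)
dH_total = -6.11 kJ:

-6.11 kJ


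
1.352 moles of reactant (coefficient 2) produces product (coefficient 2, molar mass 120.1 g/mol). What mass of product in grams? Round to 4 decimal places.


Use the coefficient ratio to convert reactant moles to product moles, then multiply by the product's molar mass.
moles_P = moles_R * (coeff_P / coeff_R) = 1.352 * (2/2) = 1.352
mass_P = moles_P * M_P = 1.352 * 120.1
mass_P = 162.3752 g, rounded to 4 dp:

162.3752 g


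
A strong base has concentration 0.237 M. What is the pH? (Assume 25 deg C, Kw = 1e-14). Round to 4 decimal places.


A strong base dissociates completely, so [OH-] equals the given concentration.
pOH = -log10([OH-]) = -log10(0.237) = 0.625252
pH = 14 - pOH = 14 - 0.625252
pH = 13.374748, rounded to 4 dp:

13.3747


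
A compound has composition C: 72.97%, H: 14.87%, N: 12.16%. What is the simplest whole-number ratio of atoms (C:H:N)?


Assume 100 g of compound, divide each mass% by atomic mass to get moles, then normalize by the smallest to get a raw atom ratio.
Moles per 100 g: C: 72.97/12.011 = 6.0753, H: 14.87/1.008 = 14.752, N: 12.16/14.007 = 0.8681
Raw ratio (divide by min = 0.8681): C: 6.998, H: 16.993, N: 1.0
Multiply by 1 to clear fractions: C: 6.998 ~= 7, H: 16.993 ~= 17, N: 1.0 ~= 1
Reduce by GCD to get the simplest whole-number ratio:

7:17:1


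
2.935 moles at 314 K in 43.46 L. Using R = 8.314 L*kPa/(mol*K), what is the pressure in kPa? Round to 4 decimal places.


PV = nRT, solve for P = nRT / V.
nRT = 2.935 * 8.314 * 314 = 7662.0993
P = 7662.0993 / 43.46
P = 176.30233088 kPa, rounded to 4 dp:

176.3023 kPa


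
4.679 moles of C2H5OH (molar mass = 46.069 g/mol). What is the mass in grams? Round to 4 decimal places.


mass = n * M
mass = 4.679 * 46.069
mass = 215.556851 g, rounded to 4 dp:

215.5569 g


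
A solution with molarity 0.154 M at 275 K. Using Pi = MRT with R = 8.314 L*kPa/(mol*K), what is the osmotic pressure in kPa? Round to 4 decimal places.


Osmotic pressure (van't Hoff): Pi = M*R*T.
RT = 8.314 * 275 = 2286.35
Pi = 0.154 * 2286.35
Pi = 352.0979 kPa, rounded to 4 dp:

352.0979 kPa


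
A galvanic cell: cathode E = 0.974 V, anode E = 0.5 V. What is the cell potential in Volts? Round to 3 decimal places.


Standard cell potential: E_cell = E_cathode - E_anode.
E_cell = 0.974 - (0.5)
E_cell = 0.474 V, rounded to 3 dp:

0.474 V


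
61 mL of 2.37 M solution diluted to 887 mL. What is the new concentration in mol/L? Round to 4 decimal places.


Dilution: M1*V1 = M2*V2, solve for M2.
M2 = M1*V1 / V2
M2 = 2.37 * 61 / 887
M2 = 144.57 / 887
M2 = 0.1629876 mol/L, rounded to 4 dp:

0.1630 mol/L


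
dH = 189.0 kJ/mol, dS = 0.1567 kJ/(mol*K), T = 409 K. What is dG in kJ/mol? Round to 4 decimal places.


Gibbs: dG = dH - T*dS (consistent units, dS already in kJ/(mol*K)).
T*dS = 409 * 0.1567 = 64.0903
dG = 189.0 - (64.0903)
dG = 124.9097 kJ/mol, rounded to 4 dp:

124.9097 kJ/mol


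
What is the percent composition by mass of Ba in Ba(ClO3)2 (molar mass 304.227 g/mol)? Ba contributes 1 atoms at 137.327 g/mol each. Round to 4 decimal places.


pct = 100 * (n_elem * M_elem) / M_total
mass_contribution = 1 * 137.327 = 137.327 g/mol
pct = 100 * 137.327 / 304.227
pct = 45.13964901 %, rounded to 4 dp:

45.1396 %


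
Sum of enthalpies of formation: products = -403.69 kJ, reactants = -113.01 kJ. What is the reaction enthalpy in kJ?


dH_rxn = sum(dH_f products) - sum(dH_f reactants)
dH_rxn = -403.69 - (-113.01)
dH_rxn = -290.68 kJ:

-290.68 kJ


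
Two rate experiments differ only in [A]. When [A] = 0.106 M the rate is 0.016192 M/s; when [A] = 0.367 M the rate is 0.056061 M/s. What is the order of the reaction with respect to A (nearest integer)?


Rate is proportional to [A]^n, so rate2/rate1 = ([A]2/[A]1)^n. Take logs to solve for n.
rate2/rate1 = 0.056061 / 0.016192 = 3.4623
[A]2/[A]1 = 0.367 / 0.106 = 3.4623
n = ln(3.4623) / ln(3.4623) = 1.0
Nearest integer order:

1


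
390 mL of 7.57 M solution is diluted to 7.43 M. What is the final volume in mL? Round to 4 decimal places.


Dilution: M1*V1 = M2*V2, solve for V2.
V2 = M1*V1 / M2
V2 = 7.57 * 390 / 7.43
V2 = 2952.3 / 7.43
V2 = 397.34858681 mL, rounded to 4 dp:

397.3486 mL


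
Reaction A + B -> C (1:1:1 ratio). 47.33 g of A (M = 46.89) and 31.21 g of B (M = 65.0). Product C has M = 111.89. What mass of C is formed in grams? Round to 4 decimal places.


Find moles of each reactant; the smaller value is the limiting reagent in a 1:1:1 reaction, so moles_C equals moles of the limiter.
n_A = mass_A / M_A = 47.33 / 46.89 = 1.009384 mol
n_B = mass_B / M_B = 31.21 / 65.0 = 0.480154 mol
Limiting reagent: B (smaller), n_limiting = 0.480154 mol
mass_C = n_limiting * M_C = 0.480154 * 111.89
mass_C = 53.72443106 g, rounded to 4 dp:

53.7244 g


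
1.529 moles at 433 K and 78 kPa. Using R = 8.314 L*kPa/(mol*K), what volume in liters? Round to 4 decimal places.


PV = nRT, solve for V = nRT / P.
nRT = 1.529 * 8.314 * 433 = 5504.3419
V = 5504.3419 / 78
V = 70.5684859 L, rounded to 4 dp:

70.5685 L


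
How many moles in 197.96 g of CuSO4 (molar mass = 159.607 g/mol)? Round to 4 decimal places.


n = mass / M
n = 197.96 / 159.607
n = 1.24029648 mol, rounded to 4 dp:

1.2403 mol


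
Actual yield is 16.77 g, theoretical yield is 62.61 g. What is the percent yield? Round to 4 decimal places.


% yield = 100 * actual / theoretical
% yield = 100 * 16.77 / 62.61
% yield = 26.78485865 %, rounded to 4 dp:

26.7849 %


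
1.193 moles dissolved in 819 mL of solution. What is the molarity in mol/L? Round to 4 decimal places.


Convert volume to liters: V_L = V_mL / 1000.
V_L = 819 / 1000 = 0.819 L
M = n / V_L = 1.193 / 0.819
M = 1.45665446 mol/L, rounded to 4 dp:

1.4567 mol/L


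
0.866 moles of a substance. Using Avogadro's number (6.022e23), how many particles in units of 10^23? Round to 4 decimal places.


N = n * NA, then divide by 1e23 for the requested units.
N / 1e23 = n * 6.022
N / 1e23 = 0.866 * 6.022
N / 1e23 = 5.215052, rounded to 4 dp:

5.2151


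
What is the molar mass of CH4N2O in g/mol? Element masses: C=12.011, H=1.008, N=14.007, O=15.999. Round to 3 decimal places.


M = sum(count * atomic_mass) over atoms.
M = 1*12.011 + 4*1.008 + 2*14.007 + 1*15.999
M = 12.011 + 4.032 + 28.014 + 15.999
M = 60.056 g/mol, rounded to 3 dp:

60.056 g/mol


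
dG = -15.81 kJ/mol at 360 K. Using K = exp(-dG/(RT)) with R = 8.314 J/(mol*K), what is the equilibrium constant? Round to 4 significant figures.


dG is in kJ/mol; multiply by 1000 to match R in J/(mol*K).
RT = 8.314 * 360 = 2993.04 J/mol
exponent = -dG*1000 / (RT) = -(-15.81*1000) / 2993.04 = 5.28225483
K = exp(5.28225483)
K = 196.81316, rounded to 4 significant figures:

196.8


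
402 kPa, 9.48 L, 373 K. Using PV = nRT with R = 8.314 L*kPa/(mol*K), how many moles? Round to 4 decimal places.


PV = nRT, solve for n = PV / (RT).
PV = 402 * 9.48 = 3810.96
RT = 8.314 * 373 = 3101.122
n = 3810.96 / 3101.122
n = 1.22889715 mol, rounded to 4 dp:

1.2289 mol


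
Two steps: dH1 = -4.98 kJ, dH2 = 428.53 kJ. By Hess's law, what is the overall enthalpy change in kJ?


Hess's law: enthalpy is a state function, so add the step enthalpies.
dH_total = dH1 + dH2 = -4.98 + (428.53)
dH_total = 423.55 kJ:

423.55 kJ


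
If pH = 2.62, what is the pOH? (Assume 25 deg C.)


At 25 deg C, pH + pOH = 14.
pOH = 14 - pH = 14 - 2.62
pOH = 11.38:

11.38


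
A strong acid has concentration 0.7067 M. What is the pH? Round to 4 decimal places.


A strong acid dissociates completely, so [H+] equals the given concentration.
pH = -log10([H+]) = -log10(0.7067)
pH = 0.15076491, rounded to 4 dp:

0.1508


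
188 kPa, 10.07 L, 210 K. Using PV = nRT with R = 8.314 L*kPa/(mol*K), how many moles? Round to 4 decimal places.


PV = nRT, solve for n = PV / (RT).
PV = 188 * 10.07 = 1893.16
RT = 8.314 * 210 = 1745.94
n = 1893.16 / 1745.94
n = 1.08432134 mol, rounded to 4 dp:

1.0843 mol


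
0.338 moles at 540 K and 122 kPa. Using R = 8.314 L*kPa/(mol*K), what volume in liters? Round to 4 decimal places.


PV = nRT, solve for V = nRT / P.
nRT = 0.338 * 8.314 * 540 = 1517.4713
V = 1517.4713 / 122
V = 12.43828934 L, rounded to 4 dp:

12.4383 L


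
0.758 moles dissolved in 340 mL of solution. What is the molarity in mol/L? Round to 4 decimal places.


Convert volume to liters: V_L = V_mL / 1000.
V_L = 340 / 1000 = 0.34 L
M = n / V_L = 0.758 / 0.34
M = 2.22941176 mol/L, rounded to 4 dp:

2.2294 mol/L


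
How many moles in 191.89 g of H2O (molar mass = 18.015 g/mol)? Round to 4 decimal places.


n = mass / M
n = 191.89 / 18.015
n = 10.65167916 mol, rounded to 4 dp:

10.6517 mol


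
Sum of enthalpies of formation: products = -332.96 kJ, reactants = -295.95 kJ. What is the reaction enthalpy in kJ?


dH_rxn = sum(dH_f products) - sum(dH_f reactants)
dH_rxn = -332.96 - (-295.95)
dH_rxn = -37.01 kJ:

-37.01 kJ


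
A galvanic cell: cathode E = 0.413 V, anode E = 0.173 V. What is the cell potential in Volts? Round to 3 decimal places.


Standard cell potential: E_cell = E_cathode - E_anode.
E_cell = 0.413 - (0.173)
E_cell = 0.24 V, rounded to 3 dp:

0.240 V


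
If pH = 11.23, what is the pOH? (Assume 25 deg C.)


At 25 deg C, pH + pOH = 14.
pOH = 14 - pH = 14 - 11.23
pOH = 2.77:

2.77


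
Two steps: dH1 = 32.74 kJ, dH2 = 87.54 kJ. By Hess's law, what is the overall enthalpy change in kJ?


Hess's law: enthalpy is a state function, so add the step enthalpies.
dH_total = dH1 + dH2 = 32.74 + (87.54)
dH_total = 120.28 kJ:

120.28 kJ


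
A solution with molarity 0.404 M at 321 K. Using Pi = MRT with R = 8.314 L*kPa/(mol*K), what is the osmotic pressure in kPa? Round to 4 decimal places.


Osmotic pressure (van't Hoff): Pi = M*R*T.
RT = 8.314 * 321 = 2668.794
Pi = 0.404 * 2668.794
Pi = 1078.192776 kPa, rounded to 4 dp:

1078.1928 kPa


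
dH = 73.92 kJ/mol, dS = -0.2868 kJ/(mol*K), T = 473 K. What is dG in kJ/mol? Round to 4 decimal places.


Gibbs: dG = dH - T*dS (consistent units, dS already in kJ/(mol*K)).
T*dS = 473 * -0.2868 = -135.6564
dG = 73.92 - (-135.6564)
dG = 209.5764 kJ/mol, rounded to 4 dp:

209.5764 kJ/mol


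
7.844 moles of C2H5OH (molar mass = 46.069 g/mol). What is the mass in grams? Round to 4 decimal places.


mass = n * M
mass = 7.844 * 46.069
mass = 361.365236 g, rounded to 4 dp:

361.3652 g


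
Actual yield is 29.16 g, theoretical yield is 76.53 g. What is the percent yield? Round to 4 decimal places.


% yield = 100 * actual / theoretical
% yield = 100 * 29.16 / 76.53
% yield = 38.10270482 %, rounded to 4 dp:

38.1027 %


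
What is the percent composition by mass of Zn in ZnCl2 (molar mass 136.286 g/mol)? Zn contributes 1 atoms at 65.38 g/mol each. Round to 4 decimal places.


pct = 100 * (n_elem * M_elem) / M_total
mass_contribution = 1 * 65.38 = 65.38 g/mol
pct = 100 * 65.38 / 136.286
pct = 47.97264576 %, rounded to 4 dp:

47.9726 %


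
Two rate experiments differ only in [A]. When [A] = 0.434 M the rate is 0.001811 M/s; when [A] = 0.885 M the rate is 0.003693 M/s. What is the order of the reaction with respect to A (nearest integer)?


Rate is proportional to [A]^n, so rate2/rate1 = ([A]2/[A]1)^n. Take logs to solve for n.
rate2/rate1 = 0.003693 / 0.001811 = 2.0392
[A]2/[A]1 = 0.885 / 0.434 = 2.0392
n = ln(2.0392) / ln(2.0392) = 1.0
Nearest integer order:

1
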